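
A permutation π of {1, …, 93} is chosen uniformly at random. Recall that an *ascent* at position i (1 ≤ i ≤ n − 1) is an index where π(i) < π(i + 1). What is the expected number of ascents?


Write X = Σ X_I over i = 1, …, 92, with X_I the indicator of one ascent.
There are 92 indicators.
For each fixed i, the pair (π(i), π(i+1)) is a uniformly random ordered pair of distinct values from {1, …, 93}; by symmetry P[π(i) < π(i+1)] = 1/2.
By linearity: E[X] = 92 · (1/2) = (93 − 1) · (1/2) = 46 ≈ 46.000000.

E[X] = 46 = 46.000000.


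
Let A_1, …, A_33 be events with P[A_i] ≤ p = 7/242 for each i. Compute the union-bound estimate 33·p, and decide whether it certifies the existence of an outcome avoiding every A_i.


Union bound: P[∪_{i=1}^{33} A_i] ≤ Σ_i P[A_i] ≤ 33·p = 33·(7/242) = 21/22.
Numerically: 21/22 ≈ 0.95455.
Is 21/22 < 1? YES.
Since P[∪ A_i] ≤ 21/22 < 1, the complement has P[∩ A_i^c] ≥ 1 − 21/22 = 1/22 > 0, so some outcome avoids every A_i.

33·p = 21/22 ≈ 0.95455; existence CERTIFIED by the union bound.


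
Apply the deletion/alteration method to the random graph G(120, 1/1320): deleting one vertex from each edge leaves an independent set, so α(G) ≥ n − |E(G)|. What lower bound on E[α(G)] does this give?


E[|E(G)|] = C(120, 2)·p = 7140 · (1/1320) = 119/22.
E[α(G)] ≥ n − E[|E(G)|] = 120 − 119/22 = 2521/22.
Numerically: ≈ 114.591.
(This is only a lower bound; the true E[α(G)] may be larger.)

E[α(G)] ≥ 2521/22 ≈ 114.591.


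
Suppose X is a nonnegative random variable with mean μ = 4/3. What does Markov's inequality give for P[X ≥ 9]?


μ = E[X] = 4/3, a = 9.
Markov: P[X ≥ 9] ≤ μ/a = (4/3)/9 = 4/27.
Numerically: ≈ 0.148148.
(Since a = 9 > μ = 1.333333, the bound 4/27 is < 1 and informative.)

P[X ≥ 9] ≤ 4/27 ≈ 0.148148.


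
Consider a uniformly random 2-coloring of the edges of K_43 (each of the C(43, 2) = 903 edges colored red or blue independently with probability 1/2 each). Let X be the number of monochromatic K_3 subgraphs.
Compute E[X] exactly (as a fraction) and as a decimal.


Let X = Σ_S X_S over the C(43, 3) = 12341 subsets S of size 3, where X_S = 1 if the K_3 on S is monochromatic.
For a fixed S, the K_3 on S has C(3, 2) = 3 edges. P[all 3 edges red] = (1/2)^3, and likewise for blue, so P[monochromatic] = 2·(1/2)^3 = 2^{1 − 3} = 1/4.
Summing: E[X] = C(43, 3) · 2^{1 − 3} = 12341 · 1/4 = 12341/4.
Numerically: E[X] ≈ 3085.250.

E[X] = C(43,3)·2^(1−C(3,2)) = 12341/4 ≈ 3085.250.


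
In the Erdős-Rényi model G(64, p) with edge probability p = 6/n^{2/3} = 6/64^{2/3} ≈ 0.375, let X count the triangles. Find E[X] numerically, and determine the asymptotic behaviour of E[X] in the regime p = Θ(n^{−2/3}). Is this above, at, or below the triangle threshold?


Number of potential triangles: C(64, 3) = 41664.
Each occurs with probability p³ ≈ (0.375)³ ≈ 5.2734375e-02.
By linearity: E[X] = C(64, 3)·p³ ≈ 41664 · 5.2734375e-02 ≈ 2197.12500.
Since α = 2/3 < 1, p = c/n^{2/3} ≫ 1/n is above the triangle threshold p ~ 1/n. Asymptotically E[X] ~ (c³/6)·n^{3(1−α)} = (6³/6)·n^{1} → ∞; triangles are abundant w.h.p.

E[X] ≈ 2197.12500; in regime p = Θ(1/n^{2/3}) E[X] diverges (above the triangle threshold p ~ 1/n).


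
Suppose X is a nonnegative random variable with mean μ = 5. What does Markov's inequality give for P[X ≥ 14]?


μ = E[X] = 5, a = 14.
Markov: P[X ≥ 14] ≤ μ/a = (5)/14 = 5/14.
Numerically: ≈ 0.357.
(Since a = 14 > μ = 5.000, the bound 5/14 is < 1 and informative.)

P[X ≥ 14] ≤ 5/14 ≈ 0.357.


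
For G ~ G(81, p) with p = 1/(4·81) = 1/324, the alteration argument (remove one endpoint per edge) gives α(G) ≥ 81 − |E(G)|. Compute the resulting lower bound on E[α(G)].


E[|E(G)|] = C(81, 2)·p = 3240 · (1/324) = 10.
E[α(G)] ≥ n − E[|E(G)|] = 81 − 10 = 71.
Numerically: ≈ 71.00000.
(This is only a lower bound; the true E[α(G)] may be larger.)

E[α(G)] ≥ 71 ≈ 71.00000.


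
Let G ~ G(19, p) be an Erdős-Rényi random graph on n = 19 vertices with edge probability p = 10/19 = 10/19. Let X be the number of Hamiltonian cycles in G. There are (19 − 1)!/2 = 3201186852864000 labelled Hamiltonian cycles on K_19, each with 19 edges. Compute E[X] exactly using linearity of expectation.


K_19 has (19 − 1)!/2 = 3201186852864000 labelled Hamiltonian cycles.
For each such Hamiltonian cycle H, let X_H = 1 if all 19 edges of H are present in G. Then P[X_H = 1] = p^{19} = (10/19)^{19} = 10000000000000000000/1978419655660313589123979.
By linearity: E[X] = Σ_H E[X_H] = 3201186852864000 · p^{19} = 3201186852864000 · 10000000000000000000/1978419655660313589123979 = 32011868528640000000000000000000000/1978419655660313589123979.
Numerically: E[X] ≈ 1.61805e+10.

E[X] = 3201186852864000 · (10/19)^{19} = 32011868528640000000000000000000000/1978419655660313589123979 ≈ 1.61805e+10.


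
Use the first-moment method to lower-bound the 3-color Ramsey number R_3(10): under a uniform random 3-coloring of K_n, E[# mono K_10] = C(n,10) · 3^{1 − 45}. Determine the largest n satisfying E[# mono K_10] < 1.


We need C(n, 10) · 3^{1 − 45} < 1, i.e. C(n, 10) < 3^{45 − 1} = 984770902183611232881.
Check values of n near the boundary:
  n = 567: C(567, 10) = 873787071273467749398; 873787071273467749398 < 984770902183611232881? YES
  n = 568: C(568, 10) = 889446337783744949208; 889446337783744949208 < 984770902183611232881? YES
  n = 569: C(569, 10) = 905357721286137524328; 905357721286137524328 < 984770902183611232881? YES
  n = 570: C(570, 10) = 921524823451961408691; 921524823451961408691 < 984770902183611232881? YES
  n = 571: C(571, 10) = 937951290893172842001; 937951290893172842001 < 984770902183611232881? YES
  n = 572: C(572, 10) = 954640815642161682606; 954640815642161682606 < 984770902183611232881? YES
  n = 573: C(573, 10) = 971597135635805762226; 971597135635805762226 < 984770902183611232881? YES
  n = 574: C(574, 10) = 988824035203816502691; 988824035203816502691 < 984770902183611232881? NO
  n = 575: C(575, 10) = 1006325345561406175305; 1006325345561406175305 < 984770902183611232881? NO
The largest n with C(n, 10) < 984770902183611232881 is n = 573 (where E[X] = 35985079097622435638/36472996377170786403 ≈ 0.986623). Hence R_3(10) > 573, i.e. R_3(10) ≥ 574.

Largest n = 573; hence R_3(10) > 573.


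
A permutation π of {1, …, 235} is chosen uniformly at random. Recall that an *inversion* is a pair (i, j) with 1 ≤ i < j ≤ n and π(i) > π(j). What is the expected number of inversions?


Write X = Σ X_I over the C(235, 2) = 27495 pairs i < j, with X_I the indicator of one inversion.
There are 27495 indicators.
For each fixed pair i < j, the values π(i) and π(j) are two distinct elements of {1, …, 235} in uniformly random order; by symmetry P[π(i) > π(j)] = 1/2.
By linearity: E[X] = 27495 · (1/2) = C(235, 2) · (1/2) = 27495/2 = 27495/2 ≈ 13747.500.

E[X] = 27495/2 = 13747.500.


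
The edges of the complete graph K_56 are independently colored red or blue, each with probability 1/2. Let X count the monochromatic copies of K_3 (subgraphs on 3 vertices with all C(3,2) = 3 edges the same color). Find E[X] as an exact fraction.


Let X = Σ_S X_S over the C(56, 3) = 27720 subsets S of size 3, where X_S = 1 if the K_3 on S is monochromatic.
For a fixed S, the K_3 on S has C(3, 2) = 3 edges. P[all 3 edges red] = (1/2)^3, and likewise for blue, so P[monochromatic] = 2·(1/2)^3 = 2^{1 − 3} = 1/4.
Summing: E[X] = C(56, 3) · 2^{1 − 3} = 27720 · 1/4 = 6930.
Numerically: E[X] ≈ 6930.000.

E[X] = C(56,3)·2^(1−C(3,2)) = 6930 ≈ 6930.000.


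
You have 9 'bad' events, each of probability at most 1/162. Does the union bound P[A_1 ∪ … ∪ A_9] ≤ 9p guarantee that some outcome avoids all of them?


Union bound: P[∪_{i=1}^{9} A_i] ≤ Σ_i P[A_i] ≤ 9·p = 9·(1/162) = 1/18.
Numerically: 1/18 ≈ 0.055556.
Is 1/18 < 1? YES.
Since P[∪ A_i] ≤ 1/18 < 1, the complement has P[∩ A_i^c] ≥ 1 − 1/18 = 17/18 > 0, so some outcome avoids every A_i.

9·p = 1/18 ≈ 0.055556; existence CERTIFIED by the union bound.


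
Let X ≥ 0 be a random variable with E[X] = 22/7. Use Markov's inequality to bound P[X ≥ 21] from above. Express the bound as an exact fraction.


μ = E[X] = 22/7, a = 21.
Markov: P[X ≥ 21] ≤ μ/a = (22/7)/21 = 22/147.
Numerically: ≈ 0.149660.
(Since a = 21 > μ = 3.142857, the bound 22/147 is < 1 and informative.)

P[X ≥ 21] ≤ 22/147 ≈ 0.149660.


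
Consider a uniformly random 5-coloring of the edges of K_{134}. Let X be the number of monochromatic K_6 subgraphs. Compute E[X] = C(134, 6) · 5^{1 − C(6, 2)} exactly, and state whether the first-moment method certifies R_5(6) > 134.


E[X] = C(134, 6) · 5^{1 − 15} = 7177979809 · 5^{−14} = 7177979809/6103515625.
As a reduced fraction: E[X] = 7177979809/6103515625 ≈ 1.1760.
Is E[X] < 1? NO.
Since E[X] ≥ 1, the first-moment bound is inconclusive at n = 134; it does NOT by itself certify R_5(6) > 134.

E[X] = 7177979809/6103515625 ≈ 1.1760; E[X] ≥ 1; first-moment method inconclusive here.


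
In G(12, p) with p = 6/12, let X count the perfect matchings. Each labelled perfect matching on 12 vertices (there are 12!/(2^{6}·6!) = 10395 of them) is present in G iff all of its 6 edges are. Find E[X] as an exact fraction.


K_12 has 12!/(2^{6}·6!) = 10395 labelled perfect matchings.
For each such perfect matching H, let X_H = 1 if all 6 edges of H are present in G. Then P[X_H = 1] = p^{6} = (1/2)^{6} = 1/64.
Summing the indicators: E[X] = Σ_H E[X_H] = 10395 · p^{6} = 10395 · 1/64 = 10395/64.
Numerically: E[X] ≈ 162.422.

E[X] = 10395 · (1/2)^{6} = 10395/64 ≈ 162.422.


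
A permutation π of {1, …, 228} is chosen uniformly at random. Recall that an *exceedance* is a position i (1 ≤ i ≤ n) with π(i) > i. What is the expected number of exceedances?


Write X = Σ_{i=1}^{228} X_i, where X_i = 1_{π(i) > i}.
For each fixed i, π(i) is uniform over {1, …, 228} (marginal of a uniform permutation), so P[π(i) > i] = (n − i)/n. Summing: Σ_{i=1}^{228} (n − i)/n = (0 + 1 + … + 227)/228 = 228(228 − 1)/(2·228) = (228 − 1)/2.
Hence E[X] = Σ_{i=1}^{228} (228 − i)/228 = 227/2 ≈ 113.500.

E[X] = 227/2 = 113.500.


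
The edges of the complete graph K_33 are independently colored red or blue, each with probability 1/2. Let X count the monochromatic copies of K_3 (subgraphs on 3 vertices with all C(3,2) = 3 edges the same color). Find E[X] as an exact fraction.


Let X = Σ_S X_S over the C(33, 3) = 5456 subsets S of size 3, where X_S = 1 if the K_3 on S is monochromatic.
For a fixed S, the K_3 on S has C(3, 2) = 3 edges. P[all 3 edges red] = (1/2)^3, and likewise for blue, so P[monochromatic] = 2·(1/2)^3 = 2^{1 − 3} = 1/4.
By linearity of expectation: E[X] = C(33, 3) · 2^{1 − 3} = 5456 · 1/4 = 1364.
Numerically: E[X] ≈ 1364.0000.

E[X] = C(33,3)·2^(1−C(3,2)) = 1364 ≈ 1364.0000.


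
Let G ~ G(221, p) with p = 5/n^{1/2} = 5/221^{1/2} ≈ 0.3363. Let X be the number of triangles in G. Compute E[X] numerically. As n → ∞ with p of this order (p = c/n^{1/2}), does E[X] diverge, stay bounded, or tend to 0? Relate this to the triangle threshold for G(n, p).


Number of potential triangles: C(221, 3) = 1774630.
Each occurs with probability p³ ≈ (0.3363)³ ≈ 3.804710e-02.
By linearity: E[X] = C(221, 3)·p³ ≈ 1774630 · 3.804710e-02 ≈ 67519.5317.
Since α = 1/2 < 1, p = c/n^{1/2} ≫ 1/n is above the triangle threshold p ~ 1/n. Asymptotically E[X] ~ (c³/6)·n^{3(1−α)} = (5³/6)·n^{1.5} → ∞; triangles are abundant w.h.p.

E[X] ≈ 67519.5317; in regime p = Θ(1/n^{1/2}) E[X] diverges (above the triangle threshold p ~ 1/n).


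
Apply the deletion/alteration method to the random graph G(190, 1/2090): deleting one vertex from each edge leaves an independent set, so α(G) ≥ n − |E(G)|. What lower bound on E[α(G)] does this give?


E[|E(G)|] = C(190, 2)·p = 17955 · (1/2090) = 189/22.
E[α(G)] ≥ n − E[|E(G)|] = 190 − 189/22 = 3991/22.
Numerically: ≈ 181.409.
(This is only a lower bound; the true E[α(G)] may be larger.)

E[α(G)] ≥ 3991/22 ≈ 181.409.


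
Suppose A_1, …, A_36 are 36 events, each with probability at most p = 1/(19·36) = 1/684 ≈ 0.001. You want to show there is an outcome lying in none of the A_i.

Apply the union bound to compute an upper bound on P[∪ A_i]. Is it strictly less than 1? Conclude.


Union bound: P[∪_{i=1}^{36} A_i] ≤ Σ_i P[A_i] ≤ 36·p = 36·(1/684) = 1/19.
Numerically: 1/19 ≈ 0.053.
Is 1/19 < 1? YES.
Since P[∪ A_i] ≤ 1/19 < 1, the complement has P[∩ A_i^c] ≥ 1 − 1/19 = 18/19 > 0, so some outcome avoids every A_i.

36·p = 1/19 ≈ 0.053; existence CERTIFIED by the union bound.


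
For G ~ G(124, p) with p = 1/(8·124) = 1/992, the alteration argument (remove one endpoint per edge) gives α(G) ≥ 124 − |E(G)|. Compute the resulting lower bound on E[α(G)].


E[|E(G)|] = C(124, 2)·p = 7626 · (1/992) = 123/16.
E[α(G)] ≥ n − E[|E(G)|] = 124 − 123/16 = 1861/16.
Numerically: ≈ 116.312.
(This is only a lower bound; the true E[α(G)] may be larger.)

E[α(G)] ≥ 1861/16 ≈ 116.312.


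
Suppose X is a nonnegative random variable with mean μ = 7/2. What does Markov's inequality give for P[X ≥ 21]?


μ = E[X] = 7/2, a = 21.
Markov: P[X ≥ 21] ≤ μ/a = (7/2)/21 = 1/6.
Numerically: ≈ 0.16667.
(Since a = 21 > μ = 3.50000, the bound 1/6 is < 1 and informative.)

P[X ≥ 21] ≤ 1/6 ≈ 0.16667.


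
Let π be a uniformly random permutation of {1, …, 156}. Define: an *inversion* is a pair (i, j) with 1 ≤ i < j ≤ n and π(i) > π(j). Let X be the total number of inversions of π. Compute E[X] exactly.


Write X = Σ X_I over the C(156, 2) = 12090 pairs i < j, with X_I the indicator of one inversion.
There are 12090 indicators.
For each fixed pair i < j, the values π(i) and π(j) are two distinct elements of {1, …, 156} in uniformly random order; by symmetry P[π(i) > π(j)] = 1/2.
By linearity: E[X] = 12090 · (1/2) = C(156, 2) · (1/2) = 12090/2 = 6045 ≈ 6045.0000.

E[X] = 6045 = 6045.0000.


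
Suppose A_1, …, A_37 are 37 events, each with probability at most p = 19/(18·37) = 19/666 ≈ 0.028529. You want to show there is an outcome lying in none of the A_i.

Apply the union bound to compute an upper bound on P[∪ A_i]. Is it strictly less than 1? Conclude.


Union bound: P[∪_{i=1}^{37} A_i] ≤ Σ_i P[A_i] ≤ 37·p = 37·(19/666) = 19/18.
Numerically: 19/18 ≈ 1.055556.
Is 19/18 < 1? NO.
Since the bound 19/18 is ≥ 1, the union bound is uninformative here; it does NOT by itself certify existence.

37·p = 19/18 ≈ 1.055556; existence NOT certified by the union bound.


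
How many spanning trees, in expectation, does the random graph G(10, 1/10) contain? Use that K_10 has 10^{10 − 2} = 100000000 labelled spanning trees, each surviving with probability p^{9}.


K_10 has 10^{10 − 2} = 100000000 labelled spanning trees.
For each such spanning tree H, let X_H = 1 if all 9 edges of H are present in G. Then P[X_H = 1] = p^{9} = (1/10)^{9} = 1/1000000000.
Summing the indicators: E[X] = Σ_H E[X_H] = 100000000 · p^{9} = 100000000 · 1/1000000000 = 1/10.
Numerically: E[X] ≈ 0.1.

E[X] = 100000000 · (1/10)^{9} = 1/10 ≈ 0.1.


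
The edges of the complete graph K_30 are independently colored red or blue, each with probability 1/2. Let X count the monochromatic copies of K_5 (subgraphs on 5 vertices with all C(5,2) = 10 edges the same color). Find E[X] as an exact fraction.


Let X = Σ_S X_S over the C(30, 5) = 142506 subsets S of size 5, where X_S = 1 if the K_5 on S is monochromatic.
For a fixed S, the K_5 on S has C(5, 2) = 10 edges. P[all 10 edges red] = (1/2)^10, and likewise for blue, so P[monochromatic] = 2·(1/2)^10 = 2^{1 − 10} = 1/512.
By linearity of expectation: E[X] = C(30, 5) · 2^{1 − 10} = 142506 · 1/512 = 71253/256.
Numerically: E[X] ≈ 278.332031.

E[X] = C(30,5)·2^(1−C(5,2)) = 71253/256 ≈ 278.332031.


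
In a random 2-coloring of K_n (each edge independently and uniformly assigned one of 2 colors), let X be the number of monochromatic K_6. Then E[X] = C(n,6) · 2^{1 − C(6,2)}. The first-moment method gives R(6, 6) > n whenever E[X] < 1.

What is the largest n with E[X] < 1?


We need C(n, 6) · 2^{1 − 15} < 1, i.e. C(n, 6) < 2^{15 − 1} = 16384.
Check values of n near the boundary:
  n = 13: C(13, 6) = 1716; 1716 < 16384? YES
  n = 14: C(14, 6) = 3003; 3003 < 16384? YES
  n = 15: C(15, 6) = 5005; 5005 < 16384? YES
  n = 16: C(16, 6) = 8008; 8008 < 16384? YES
  n = 17: C(17, 6) = 12376; 12376 < 16384? YES
  n = 18: C(18, 6) = 18564; 18564 < 16384? NO
The largest n with C(n, 6) < 16384 is n = 17 (where E[X] = 1547/2048 ≈ 0.75537). Hence R(6, 6) > 17, i.e. R(6, 6) ≥ 18.

Largest n = 17; hence R(6, 6) > 17.


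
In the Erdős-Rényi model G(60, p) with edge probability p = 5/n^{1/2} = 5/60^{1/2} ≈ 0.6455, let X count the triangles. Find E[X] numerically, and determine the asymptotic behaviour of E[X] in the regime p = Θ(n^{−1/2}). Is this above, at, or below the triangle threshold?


Number of potential triangles: C(60, 3) = 34220.
Each occurs with probability p³ ≈ (0.6455)³ ≈ 2.689572e-01.
By linearity: E[X] = C(60, 3)·p³ ≈ 34220 · 2.689572e-01 ≈ 9203.7146.
Since α = 1/2 < 1, p = c/n^{1/2} ≫ 1/n is above the triangle threshold p ~ 1/n. Asymptotically E[X] ~ (c³/6)·n^{3(1−α)} = (5³/6)·n^{1.5} → ∞; triangles are abundant w.h.p.

E[X] ≈ 9203.7146; in regime p = Θ(1/n^{1/2}) E[X] diverges (above the triangle threshold p ~ 1/n).


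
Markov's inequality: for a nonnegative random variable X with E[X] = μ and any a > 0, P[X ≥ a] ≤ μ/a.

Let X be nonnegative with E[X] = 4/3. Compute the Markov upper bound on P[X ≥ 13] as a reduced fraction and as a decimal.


μ = E[X] = 4/3, a = 13.
Markov: P[X ≥ 13] ≤ μ/a = (4/3)/13 = 4/39.
Numerically: ≈ 0.1026.
(Since a = 13 > μ = 1.3333, the bound 4/39 is < 1 and informative.)

P[X ≥ 13] ≤ 4/39 ≈ 0.1026.


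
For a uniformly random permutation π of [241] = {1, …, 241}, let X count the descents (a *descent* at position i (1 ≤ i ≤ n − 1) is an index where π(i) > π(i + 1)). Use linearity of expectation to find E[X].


Write X = Σ X_I over i = 1, …, 240, with X_I the indicator of one descent.
There are 240 indicators.
For each fixed i, the pair (π(i), π(i+1)) is a uniformly random ordered pair of distinct values from {1, …, 241}; by symmetry P[π(i) > π(i+1)] = 1/2.
By linearity: E[X] = 240 · (1/2) = (241 − 1) · (1/2) = 120 ≈ 120.000000.

E[X] = 120 = 120.000000.


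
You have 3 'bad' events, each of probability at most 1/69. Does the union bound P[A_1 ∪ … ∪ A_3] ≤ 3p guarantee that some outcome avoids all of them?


Union bound: P[∪_{i=1}^{3} A_i] ≤ Σ_i P[A_i] ≤ 3·p = 3·(1/69) = 1/23.
Numerically: 1/23 ≈ 0.0434783.
Is 1/23 < 1? YES.
Since P[∪ A_i] ≤ 1/23 < 1, the complement has P[∩ A_i^c] ≥ 1 − 1/23 = 22/23 > 0, so some outcome avoids every A_i.

3·p = 1/23 ≈ 0.0434783; existence CERTIFIED by the union bound.


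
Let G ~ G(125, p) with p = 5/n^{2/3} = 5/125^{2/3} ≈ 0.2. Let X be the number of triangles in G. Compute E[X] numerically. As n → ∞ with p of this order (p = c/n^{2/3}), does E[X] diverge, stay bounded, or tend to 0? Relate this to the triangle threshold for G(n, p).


Number of potential triangles: C(125, 3) = 317750.
Each occurs with probability p³ ≈ (0.2)³ ≈ 8.00000e-03.
By linearity: E[X] = C(125, 3)·p³ ≈ 317750 · 8.00000e-03 ≈ 2542.000.
Since α = 2/3 < 1, p = c/n^{2/3} ≫ 1/n is above the triangle threshold p ~ 1/n. Asymptotically E[X] ~ (c³/6)·n^{3(1−α)} = (5³/6)·n^{1} → ∞; triangles are abundant w.h.p.

E[X] ≈ 2542.000; in regime p = Θ(1/n^{2/3}) E[X] diverges (above the triangle threshold p ~ 1/n).


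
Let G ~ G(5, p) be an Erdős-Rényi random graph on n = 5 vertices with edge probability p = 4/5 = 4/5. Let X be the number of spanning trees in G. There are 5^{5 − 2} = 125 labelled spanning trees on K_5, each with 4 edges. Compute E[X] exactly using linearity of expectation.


K_5 has 5^{5 − 2} = 125 labelled spanning trees.
For each such spanning tree H, let X_H = 1 if all 4 edges of H are present in G. Then P[X_H = 1] = p^{4} = (4/5)^{4} = 256/625.
By linearity of expectation: E[X] = Σ_H E[X_H] = 125 · p^{4} = 125 · 256/625 = 256/5.
Numerically: E[X] ≈ 51.2.

E[X] = 125 · (4/5)^{4} = 256/5 ≈ 51.2.


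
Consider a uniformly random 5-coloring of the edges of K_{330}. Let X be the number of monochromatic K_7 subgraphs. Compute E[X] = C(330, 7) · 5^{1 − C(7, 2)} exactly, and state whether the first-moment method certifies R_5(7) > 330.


E[X] = C(330, 7) · 5^{1 − 21} = 79313455049400 · 5^{−20} = 79313455049400/95367431640625.
As a reduced fraction: E[X] = 3172538201976/3814697265625 ≈ 0.8316619.
Is E[X] < 1? YES.
Since E[X] < 1, there exists a 5-coloring of K_{330} with no monochromatic K_7; hence R_5(7) > 330.

E[X] = 3172538201976/3814697265625 ≈ 0.8316619; E[X] < 1, so R_5(7) > 330.


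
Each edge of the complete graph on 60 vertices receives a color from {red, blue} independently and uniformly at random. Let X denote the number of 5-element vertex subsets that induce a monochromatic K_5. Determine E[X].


Let X = Σ_S X_S over the C(60, 5) = 5461512 subsets S of size 5, where X_S = 1 if the K_5 on S is monochromatic.
For a fixed S, the K_5 on S has C(5, 2) = 10 edges. P[all 10 edges red] = (1/2)^10, and likewise for blue, so P[monochromatic] = 2·(1/2)^10 = 2^{1 − 10} = 1/512.
Summing: E[X] = C(60, 5) · 2^{1 − 10} = 5461512 · 1/512 = 682689/64.
Numerically: E[X] ≈ 10667.016.

E[X] = C(60,5)·2^(1−C(5,2)) = 682689/64 ≈ 10667.016.


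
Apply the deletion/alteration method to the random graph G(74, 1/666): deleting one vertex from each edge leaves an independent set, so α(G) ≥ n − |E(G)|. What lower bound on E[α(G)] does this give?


E[|E(G)|] = C(74, 2)·p = 2701 · (1/666) = 73/18.
E[α(G)] ≥ n − E[|E(G)|] = 74 − 73/18 = 1259/18.
Numerically: ≈ 69.944444.
(This is only a lower bound; the true E[α(G)] may be larger.)

E[α(G)] ≥ 1259/18 ≈ 69.944444.


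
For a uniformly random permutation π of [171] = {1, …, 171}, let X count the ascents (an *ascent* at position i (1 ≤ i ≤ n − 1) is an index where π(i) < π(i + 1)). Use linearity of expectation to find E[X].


Write X = Σ X_I over i = 1, …, 170, with X_I the indicator of one ascent.
There are 170 indicators.
For each fixed i, the pair (π(i), π(i+1)) is a uniformly random ordered pair of distinct values from {1, …, 171}; by symmetry P[π(i) < π(i+1)] = 1/2.
By linearity: E[X] = 170 · (1/2) = (171 − 1) · (1/2) = 85 ≈ 85.0000.

E[X] = 85 = 85.0000.


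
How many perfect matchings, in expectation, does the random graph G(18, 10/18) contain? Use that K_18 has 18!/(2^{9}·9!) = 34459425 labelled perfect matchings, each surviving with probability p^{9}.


K_18 has 18!/(2^{9}·9!) = 34459425 labelled perfect matchings.
For each such perfect matching H, let X_H = 1 if all 9 edges of H are present in G. Then P[X_H = 1] = p^{9} = (5/9)^{9} = 1953125/387420489.
Summing the indicators: E[X] = Σ_H E[X_H] = 34459425 · p^{9} = 34459425 · 1953125/387420489 = 830908203125/4782969.
Numerically: E[X] ≈ 1.74e+05.

E[X] = 34459425 · (5/9)^{9} = 830908203125/4782969 ≈ 1.74e+05.


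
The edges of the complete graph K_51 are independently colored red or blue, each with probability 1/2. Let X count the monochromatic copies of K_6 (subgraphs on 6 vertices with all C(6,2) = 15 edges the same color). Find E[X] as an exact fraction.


Let X = Σ_S X_S over the C(51, 6) = 18009460 subsets S of size 6, where X_S = 1 if the K_6 on S is monochromatic.
For a fixed S, the K_6 on S has C(6, 2) = 15 edges. P[all 15 edges red] = (1/2)^15, and likewise for blue, so P[monochromatic] = 2·(1/2)^15 = 2^{1 − 15} = 1/16384.
By linearity: E[X] = C(51, 6) · 2^{1 − 15} = 18009460 · 1/16384 = 4502365/4096.
Numerically: E[X] ≈ 1099.2102.

E[X] = C(51,6)·2^(1−C(6,2)) = 4502365/4096 ≈ 1099.2102.


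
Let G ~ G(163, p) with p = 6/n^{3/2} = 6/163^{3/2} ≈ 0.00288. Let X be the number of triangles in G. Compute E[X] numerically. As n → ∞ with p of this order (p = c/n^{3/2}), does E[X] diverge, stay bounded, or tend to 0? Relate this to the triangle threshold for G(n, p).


Number of potential triangles: C(163, 3) = 708561.
Each occurs with probability p³ ≈ (0.00288)³ ≈ 2.39668e-08.
By linearity: E[X] = C(163, 3)·p³ ≈ 708561 · 2.39668e-08 ≈ 0.017.
Since α = 3/2 > 1, p = c/n^{3/2} = o(1/n) is below the triangle threshold p ~ 1/n. Asymptotically E[X] ~ (c³/6)·n^{3(1−α)} = (6³/6)·n^{-1.5} → 0, so by Markov's inequality G has no triangles w.h.p.

E[X] ≈ 0.017; in regime p = Θ(1/n^{3/2}) E[X] tends to 0 (below the triangle threshold p ~ 1/n).


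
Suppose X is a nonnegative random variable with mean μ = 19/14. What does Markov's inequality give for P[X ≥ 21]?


μ = E[X] = 19/14, a = 21.
Markov: P[X ≥ 21] ≤ μ/a = (19/14)/21 = 19/294.
Numerically: ≈ 0.06463.
(Since a = 21 > μ = 1.35714, the bound 19/294 is < 1 and informative.)

P[X ≥ 21] ≤ 19/294 ≈ 0.06463.


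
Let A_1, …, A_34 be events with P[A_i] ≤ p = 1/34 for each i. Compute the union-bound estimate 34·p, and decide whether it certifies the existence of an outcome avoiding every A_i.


Union bound: P[∪_{i=1}^{34} A_i] ≤ Σ_i P[A_i] ≤ 34·p = 34·(1/34) = 1.
Numerically: 1 ≈ 1.0000.
Is 1 < 1? NO.
Since the bound 1 is ≥ 1, the union bound is uninformative here; it does NOT by itself certify existence.

34·p = 1 ≈ 1.0000; existence NOT certified by the union bound.


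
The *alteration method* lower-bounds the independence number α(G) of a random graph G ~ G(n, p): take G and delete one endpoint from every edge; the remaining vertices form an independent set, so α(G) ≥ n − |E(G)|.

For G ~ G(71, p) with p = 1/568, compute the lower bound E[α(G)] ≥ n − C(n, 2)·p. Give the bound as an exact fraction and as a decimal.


E[|E(G)|] = C(71, 2)·p = 2485 · (1/568) = 35/8.
E[α(G)] ≥ n − E[|E(G)|] = 71 − 35/8 = 533/8.
Numerically: ≈ 66.625000.
(This is only a lower bound; the true E[α(G)] may be larger.)

E[α(G)] ≥ 533/8 ≈ 66.625000.


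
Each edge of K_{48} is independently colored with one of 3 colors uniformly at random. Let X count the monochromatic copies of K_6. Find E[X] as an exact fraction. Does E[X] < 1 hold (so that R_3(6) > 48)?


E[X] = C(48, 6) · 3^{1 − 15} = 12271512 · 3^{−14} = 12271512/4782969.
As a reduced fraction: E[X] = 4090504/1594323 ≈ 2.5656683.
Is E[X] < 1? NO.
Since E[X] ≥ 1, the first-moment bound is inconclusive at n = 48; it does NOT by itself certify R_3(6) > 48.

E[X] = 4090504/1594323 ≈ 2.5656683; E[X] ≥ 1; first-moment method inconclusive here.


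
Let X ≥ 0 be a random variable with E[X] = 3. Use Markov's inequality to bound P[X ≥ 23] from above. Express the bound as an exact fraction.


μ = E[X] = 3, a = 23.
Markov: P[X ≥ 23] ≤ μ/a = (3)/23 = 3/23.
Numerically: ≈ 0.1304.
(Since a = 23 > μ = 3.0000, the bound 3/23 is < 1 and informative.)

P[X ≥ 23] ≤ 3/23 ≈ 0.1304.


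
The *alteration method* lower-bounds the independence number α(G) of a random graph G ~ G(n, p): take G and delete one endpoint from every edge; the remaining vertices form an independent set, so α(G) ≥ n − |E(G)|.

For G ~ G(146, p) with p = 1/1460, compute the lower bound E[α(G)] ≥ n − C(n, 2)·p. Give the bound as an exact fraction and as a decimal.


E[|E(G)|] = C(146, 2)·p = 10585 · (1/1460) = 29/4.
E[α(G)] ≥ n − E[|E(G)|] = 146 − 29/4 = 555/4.
Numerically: ≈ 138.7500.
(This is only a lower bound; the true E[α(G)] may be larger.)

E[α(G)] ≥ 555/4 ≈ 138.7500.


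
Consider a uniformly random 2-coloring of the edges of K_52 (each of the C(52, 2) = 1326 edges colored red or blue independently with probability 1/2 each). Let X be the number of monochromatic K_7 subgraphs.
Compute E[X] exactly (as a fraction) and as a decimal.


Let X = Σ_S X_S over the C(52, 7) = 133784560 subsets S of size 7, where X_S = 1 if the K_7 on S is monochromatic.
For a fixed S, the K_7 on S has C(7, 2) = 21 edges. P[all 21 edges red] = (1/2)^21, and likewise for blue, so P[monochromatic] = 2·(1/2)^21 = 2^{1 − 21} = 1/1048576.
By linearity of expectation: E[X] = C(52, 7) · 2^{1 − 21} = 133784560 · 1/1048576 = 8361535/65536.
Numerically: E[X] ≈ 127.58690.

E[X] = C(52,7)·2^(1−C(7,2)) = 8361535/65536 ≈ 127.58690.


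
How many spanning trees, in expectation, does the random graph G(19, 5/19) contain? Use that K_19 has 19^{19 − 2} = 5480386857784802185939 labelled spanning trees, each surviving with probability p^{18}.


K_19 has 19^{19 − 2} = 5480386857784802185939 labelled spanning trees.
For each such spanning tree H, let X_H = 1 if all 18 edges of H are present in G. Then P[X_H = 1] = p^{18} = (5/19)^{18} = 3814697265625/104127350297911241532841.
Summing the indicators: E[X] = Σ_H E[X_H] = 5480386857784802185939 · p^{18} = 5480386857784802185939 · 3814697265625/104127350297911241532841 = 3814697265625/19.
Numerically: E[X] ≈ 2.0077e+11.

E[X] = 5480386857784802185939 · (5/19)^{18} = 3814697265625/19 ≈ 2.0077e+11.


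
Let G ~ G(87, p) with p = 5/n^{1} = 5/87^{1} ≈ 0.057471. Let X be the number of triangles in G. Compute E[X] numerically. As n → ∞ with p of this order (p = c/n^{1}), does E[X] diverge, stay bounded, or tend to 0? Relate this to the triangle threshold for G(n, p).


Number of potential triangles: C(87, 3) = 105995.
Each occurs with probability p³ ≈ (0.057471)³ ≈ 1.8982450e-04.
By linearity: E[X] = C(87, 3)·p³ ≈ 105995 · 1.8982450e-04 ≈ 20.12045.
Here α = 1, so p = 5/n is exactly at the triangle threshold p ~ 1/n. Asymptotically E[X] → c³/6 = 5³/6 = 125/6 ≈ 20.83333, a bounded constant. In this regime the triangle count is asymptotically Poisson(c³/6).

E[X] ≈ 20.12045; in regime p = Θ(1/n^{1}) E[X] stays bounded (at the triangle threshold p ~ 1/n).


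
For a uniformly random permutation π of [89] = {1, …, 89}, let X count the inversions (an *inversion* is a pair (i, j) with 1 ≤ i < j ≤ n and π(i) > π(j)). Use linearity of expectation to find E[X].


Write X = Σ X_I over the C(89, 2) = 3916 pairs i < j, with X_I the indicator of one inversion.
There are 3916 indicators.
For each fixed pair i < j, the values π(i) and π(j) are two distinct elements of {1, …, 89} in uniformly random order; by symmetry P[π(i) > π(j)] = 1/2.
By linearity: E[X] = 3916 · (1/2) = C(89, 2) · (1/2) = 3916/2 = 1958 ≈ 1958.00000.

E[X] = 1958 = 1958.00000.


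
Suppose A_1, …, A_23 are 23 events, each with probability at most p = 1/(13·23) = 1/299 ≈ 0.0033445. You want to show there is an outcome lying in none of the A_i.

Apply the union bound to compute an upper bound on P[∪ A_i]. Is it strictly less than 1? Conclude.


Union bound: P[∪_{i=1}^{23} A_i] ≤ Σ_i P[A_i] ≤ 23·p = 23·(1/299) = 1/13.
Numerically: 1/13 ≈ 0.0769231.
Is 1/13 < 1? YES.
Since P[∪ A_i] ≤ 1/13 < 1, the complement has P[∩ A_i^c] ≥ 1 − 1/13 = 12/13 > 0, so some outcome avoids every A_i.

23·p = 1/13 ≈ 0.0769231; existence CERTIFIED by the union bound.


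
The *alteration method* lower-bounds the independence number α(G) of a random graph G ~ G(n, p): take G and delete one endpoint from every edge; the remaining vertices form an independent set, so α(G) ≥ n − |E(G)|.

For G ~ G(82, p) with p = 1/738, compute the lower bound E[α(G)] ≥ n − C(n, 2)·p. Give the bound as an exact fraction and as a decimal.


E[|E(G)|] = C(82, 2)·p = 3321 · (1/738) = 9/2.
E[α(G)] ≥ n − E[|E(G)|] = 82 − 9/2 = 155/2.
Numerically: ≈ 77.500000.
(This is only a lower bound; the true E[α(G)] may be larger.)

E[α(G)] ≥ 155/2 ≈ 77.500000.


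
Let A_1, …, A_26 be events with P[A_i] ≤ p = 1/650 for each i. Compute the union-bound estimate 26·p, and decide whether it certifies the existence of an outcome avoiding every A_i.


Union bound: P[∪_{i=1}^{26} A_i] ≤ Σ_i P[A_i] ≤ 26·p = 26·(1/650) = 1/25.
Numerically: 1/25 ≈ 0.0400000.
Is 1/25 < 1? YES.
Since P[∪ A_i] ≤ 1/25 < 1, the complement has P[∩ A_i^c] ≥ 1 − 1/25 = 24/25 > 0, so some outcome avoids every A_i.

26·p = 1/25 ≈ 0.0400000; existence CERTIFIED by the union bound.


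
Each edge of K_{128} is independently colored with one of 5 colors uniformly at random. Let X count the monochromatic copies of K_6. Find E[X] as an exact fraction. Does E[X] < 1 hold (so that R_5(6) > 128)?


E[X] = C(128, 6) · 5^{1 − 15} = 5423611200 · 5^{−14} = 5423611200/6103515625.
As a reduced fraction: E[X] = 216944448/244140625 ≈ 0.888604.
Is E[X] < 1? YES.
Since E[X] < 1, there exists a 5-coloring of K_{128} with no monochromatic K_6; hence R_5(6) > 128.

E[X] = 216944448/244140625 ≈ 0.888604; E[X] < 1, so R_5(6) > 128.


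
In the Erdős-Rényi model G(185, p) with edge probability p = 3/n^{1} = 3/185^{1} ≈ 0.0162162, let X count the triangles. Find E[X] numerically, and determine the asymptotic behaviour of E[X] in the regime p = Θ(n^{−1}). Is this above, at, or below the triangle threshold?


Number of potential triangles: C(185, 3) = 1038220.
Each occurs with probability p³ ≈ (0.0162162)³ ≈ 4.26430814e-06.
By linearity: E[X] = C(185, 3)·p³ ≈ 1038220 · 4.26430814e-06 ≈ 4.427290.
Here α = 1, so p = 3/n is exactly at the triangle threshold p ~ 1/n. Asymptotically E[X] → c³/6 = 3³/6 = 9/2 ≈ 4.500000, a bounded constant. In this regime the triangle count is asymptotically Poisson(c³/6).

E[X] ≈ 4.427290; in regime p = Θ(1/n^{1}) E[X] stays bounded (at the triangle threshold p ~ 1/n).


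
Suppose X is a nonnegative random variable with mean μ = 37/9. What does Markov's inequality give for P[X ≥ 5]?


μ = E[X] = 37/9, a = 5.
Markov: P[X ≥ 5] ≤ μ/a = (37/9)/5 = 37/45.
Numerically: ≈ 0.8222.
(Since a = 5 > μ = 4.1111, the bound 37/45 is < 1 and informative.)

P[X ≥ 5] ≤ 37/45 ≈ 0.8222.


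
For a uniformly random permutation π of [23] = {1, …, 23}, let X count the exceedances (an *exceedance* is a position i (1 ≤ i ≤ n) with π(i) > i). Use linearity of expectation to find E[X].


Write X = Σ_{i=1}^{23} X_i, where X_i = 1_{π(i) > i}.
For each fixed i, π(i) is uniform over {1, …, 23} (marginal of a uniform permutation), so P[π(i) > i] = (n − i)/n. Summing: Σ_{i=1}^{23} (n − i)/n = (0 + 1 + … + 22)/23 = 23(23 − 1)/(2·23) = (23 − 1)/2.
Hence E[X] = Σ_{i=1}^{23} (23 − i)/23 = 11 ≈ 11.00000.

E[X] = 11 = 11.00000.


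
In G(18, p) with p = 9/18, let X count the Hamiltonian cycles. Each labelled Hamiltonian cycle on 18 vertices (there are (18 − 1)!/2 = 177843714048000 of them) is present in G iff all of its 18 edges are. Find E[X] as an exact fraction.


K_18 has (18 − 1)!/2 = 177843714048000 labelled Hamiltonian cycles.
For each such Hamiltonian cycle H, let X_H = 1 if all 18 edges of H are present in G. Then P[X_H = 1] = p^{18} = (1/2)^{18} = 1/262144.
By linearity: E[X] = Σ_H E[X_H] = 177843714048000 · p^{18} = 177843714048000 · 1/262144 = 10854718875/16.
Numerically: E[X] ≈ 6.784e+08.

E[X] = 177843714048000 · (1/2)^{18} = 10854718875/16 ≈ 6.784e+08.


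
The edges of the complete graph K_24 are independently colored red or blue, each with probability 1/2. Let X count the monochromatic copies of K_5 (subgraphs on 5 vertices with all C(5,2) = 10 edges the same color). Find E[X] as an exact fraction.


Let X = Σ_S X_S over the C(24, 5) = 42504 subsets S of size 5, where X_S = 1 if the K_5 on S is monochromatic.
For a fixed S, the K_5 on S has C(5, 2) = 10 edges. P[all 10 edges red] = (1/2)^10, and likewise for blue, so P[monochromatic] = 2·(1/2)^10 = 2^{1 − 10} = 1/512.
By linearity of expectation: E[X] = C(24, 5) · 2^{1 − 10} = 42504 · 1/512 = 5313/64.
Numerically: E[X] ≈ 83.015625.

E[X] = C(24,5)·2^(1−C(5,2)) = 5313/64 ≈ 83.015625.


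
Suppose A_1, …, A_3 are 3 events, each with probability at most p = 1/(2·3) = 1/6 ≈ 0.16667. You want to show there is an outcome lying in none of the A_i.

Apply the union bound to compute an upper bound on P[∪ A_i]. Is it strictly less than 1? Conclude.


Union bound: P[∪_{i=1}^{3} A_i] ≤ Σ_i P[A_i] ≤ 3·p = 3·(1/6) = 1/2.
Numerically: 1/2 ≈ 0.50000.
Is 1/2 < 1? YES.
Since P[∪ A_i] ≤ 1/2 < 1, the complement has P[∩ A_i^c] ≥ 1 − 1/2 = 1/2 > 0, so some outcome avoids every A_i.

3·p = 1/2 ≈ 0.50000; existence CERTIFIED by the union bound.


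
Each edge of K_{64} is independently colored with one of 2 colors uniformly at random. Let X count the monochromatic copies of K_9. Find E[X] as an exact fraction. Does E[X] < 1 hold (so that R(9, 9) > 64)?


E[X] = C(64, 9) · 2^{1 − 36} = 27540584512 · 2^{−35} = 27540584512/34359738368.
As a reduced fraction: E[X] = 430321633/536870912 ≈ 0.80154.
Is E[X] < 1? YES.
Since E[X] < 1, there exists a 2-coloring of K_{64} with no monochromatic K_9; hence R(9, 9) > 64.

E[X] = 430321633/536870912 ≈ 0.80154; E[X] < 1, so R(9, 9) > 64.


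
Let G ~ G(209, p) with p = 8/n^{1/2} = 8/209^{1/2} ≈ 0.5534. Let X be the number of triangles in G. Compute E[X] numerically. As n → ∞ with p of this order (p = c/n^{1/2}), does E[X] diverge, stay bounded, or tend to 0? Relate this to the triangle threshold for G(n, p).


Number of potential triangles: C(209, 3) = 1499784.
Each occurs with probability p³ ≈ (0.5534)³ ≈ 1.694535e-01.
By linearity: E[X] = C(209, 3)·p³ ≈ 1499784 · 1.694535e-01 ≈ 254143.6412.
Since α = 1/2 < 1, p = c/n^{1/2} ≫ 1/n is above the triangle threshold p ~ 1/n. Asymptotically E[X] ~ (c³/6)·n^{3(1−α)} = (8³/6)·n^{1.5} → ∞; triangles are abundant w.h.p.

E[X] ≈ 254143.6412; in regime p = Θ(1/n^{1/2}) E[X] diverges (above the triangle threshold p ~ 1/n).


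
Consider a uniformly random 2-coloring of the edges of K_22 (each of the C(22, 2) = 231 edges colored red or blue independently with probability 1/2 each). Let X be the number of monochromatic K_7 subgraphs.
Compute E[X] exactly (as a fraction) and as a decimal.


Let X = Σ_S X_S over the C(22, 7) = 170544 subsets S of size 7, where X_S = 1 if the K_7 on S is monochromatic.
For a fixed S, the K_7 on S has C(7, 2) = 21 edges. P[all 21 edges red] = (1/2)^21, and likewise for blue, so P[monochromatic] = 2·(1/2)^21 = 2^{1 − 21} = 1/1048576.
By linearity of expectation: E[X] = C(22, 7) · 2^{1 − 21} = 170544 · 1/1048576 = 10659/65536.
Numerically: E[X] ≈ 0.1626.

E[X] = C(22,7)·2^(1−C(7,2)) = 10659/65536 ≈ 0.1626.


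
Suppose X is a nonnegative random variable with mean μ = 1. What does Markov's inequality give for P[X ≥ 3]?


μ = E[X] = 1, a = 3.
Markov: P[X ≥ 3] ≤ μ/a = (1)/3 = 1/3.
Numerically: ≈ 0.333333.
(Since a = 3 > μ = 1.000000, the bound 1/3 is < 1 and informative.)

P[X ≥ 3] ≤ 1/3 ≈ 0.333333.


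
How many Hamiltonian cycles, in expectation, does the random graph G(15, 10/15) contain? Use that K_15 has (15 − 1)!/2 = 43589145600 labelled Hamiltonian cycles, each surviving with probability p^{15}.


K_15 has (15 − 1)!/2 = 43589145600 labelled Hamiltonian cycles.
For each such Hamiltonian cycle H, let X_H = 1 if all 15 edges of H are present in G. Then P[X_H = 1] = p^{15} = (2/3)^{15} = 32768/14348907.
By linearity: E[X] = Σ_H E[X_H] = 43589145600 · p^{15} = 43589145600 · 32768/14348907 = 5877897625600/59049.
Numerically: E[X] ≈ 9.954e+07.

E[X] = 43589145600 · (2/3)^{15} = 5877897625600/59049 ≈ 9.954e+07.


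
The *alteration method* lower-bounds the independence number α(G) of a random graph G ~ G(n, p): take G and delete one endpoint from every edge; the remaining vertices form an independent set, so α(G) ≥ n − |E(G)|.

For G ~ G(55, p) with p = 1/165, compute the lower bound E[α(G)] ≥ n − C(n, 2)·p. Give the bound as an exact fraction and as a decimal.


E[|E(G)|] = C(55, 2)·p = 1485 · (1/165) = 9.
E[α(G)] ≥ n − E[|E(G)|] = 55 − 9 = 46.
Numerically: ≈ 46.000.
(This is only a lower bound; the true E[α(G)] may be larger.)

E[α(G)] ≥ 46 ≈ 46.000.
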